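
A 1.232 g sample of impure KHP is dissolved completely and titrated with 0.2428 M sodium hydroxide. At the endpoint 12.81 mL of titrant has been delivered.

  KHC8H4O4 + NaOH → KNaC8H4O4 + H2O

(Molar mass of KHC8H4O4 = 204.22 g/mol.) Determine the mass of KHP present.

n(NaOH) = 0.01281 L × 0.2428 mol/L = 3.110 × 10^-3 mol
n(KHC8H4O4) = 3.110 × 10^-3 mol (1:1 ratio)
mass of KHC8H4O4 = 3.110 × 10^-3 × 204.22 g/mol = 0.6352 g

0.6352 g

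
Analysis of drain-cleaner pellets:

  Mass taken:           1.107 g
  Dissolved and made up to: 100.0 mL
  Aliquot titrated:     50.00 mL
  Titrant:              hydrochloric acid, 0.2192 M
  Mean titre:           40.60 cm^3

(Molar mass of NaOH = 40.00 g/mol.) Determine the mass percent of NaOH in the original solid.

NaOH + HCl → NaCl + H2O
n(HCl) per titration = 0.04060 × 0.2192 = 8.900 × 10^-3 mol
n(NaOH) in each aliquot = 8.900 × 10^-3 mol (1:1 ratio)
n(NaOH) in the whole flask = 8.900 × 10^-3 × 100.0/50.00 = 0.01780 mol
mass of NaOH = 0.01780 × 40.00 = 0.7120 g
% NaOH = 0.7120 / 1.107 × 100 = 64.31 %

64.31 %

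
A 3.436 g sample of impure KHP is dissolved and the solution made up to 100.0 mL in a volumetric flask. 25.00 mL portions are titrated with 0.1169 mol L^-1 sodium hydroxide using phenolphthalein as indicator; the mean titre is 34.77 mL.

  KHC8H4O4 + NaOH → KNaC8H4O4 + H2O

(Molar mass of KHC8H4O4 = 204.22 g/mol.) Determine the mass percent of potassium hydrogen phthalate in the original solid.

n(NaOH) per titration = 0.03477 × 0.1169 = 4.065 × 10^-3 mol
n(KHC8H4O4) in each aliquot = 4.065 × 10^-3 mol (1:1 ratio)
n(KHC8H4O4) in the whole flask = 4.065 × 10^-3 × 100.0/25.00 = 0.01626 mol
mass of KHC8H4O4 = 0.01626 × 204.22 = 3.320 g
% KHC8H4O4 = 3.320 / 3.436 × 100 = 96.63 %

96.63 %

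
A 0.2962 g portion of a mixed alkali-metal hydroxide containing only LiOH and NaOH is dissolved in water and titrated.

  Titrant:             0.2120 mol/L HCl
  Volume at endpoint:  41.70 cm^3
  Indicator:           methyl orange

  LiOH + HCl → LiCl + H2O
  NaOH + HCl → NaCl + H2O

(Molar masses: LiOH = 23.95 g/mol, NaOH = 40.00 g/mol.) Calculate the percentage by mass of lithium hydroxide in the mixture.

n(HCl) = 0.04170 × 0.2120 = 8.840 × 10^-3 mol
Let x = n(LiOH), y = n(NaOH).
Titrant: 1x + 1y = 8.840 × 10^-3;  mass: 23.95x + 40.00y = 0.2962
Solving, x = 3.577 × 10^-3 mol, y = 5.263 × 10^-3 mol
mass of LiOH = 3.577 × 10^-3 × 23.95 = 0.08568 g
% LiOH = 0.08568 / 0.2962 × 100 = 28.93 %

28.93 %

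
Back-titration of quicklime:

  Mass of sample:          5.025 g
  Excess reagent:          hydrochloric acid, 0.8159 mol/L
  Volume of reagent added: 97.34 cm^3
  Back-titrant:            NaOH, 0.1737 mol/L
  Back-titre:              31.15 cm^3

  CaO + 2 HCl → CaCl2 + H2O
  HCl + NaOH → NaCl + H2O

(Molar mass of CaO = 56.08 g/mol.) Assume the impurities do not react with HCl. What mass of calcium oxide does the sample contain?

2.075 g

n(HCl) added = 0.09734 × 0.8159 = 0.07942 mol
n(NaOH) used in back-titration = 0.03115 × 0.1737 = 5.411 × 10^-3 mol
n(HCl) left over = 5.411 × 10^-3 mol (1:1 ratio)
n(HCl) consumed by analyte = 0.07942 − 5.411 × 10^-3 = 0.07401 mol
From the 1:2 ratio, n(CaO) = 1/2 × 0.07401 = 0.03700 mol
mass of CaO = 0.03700 × 56.08 = 2.075 g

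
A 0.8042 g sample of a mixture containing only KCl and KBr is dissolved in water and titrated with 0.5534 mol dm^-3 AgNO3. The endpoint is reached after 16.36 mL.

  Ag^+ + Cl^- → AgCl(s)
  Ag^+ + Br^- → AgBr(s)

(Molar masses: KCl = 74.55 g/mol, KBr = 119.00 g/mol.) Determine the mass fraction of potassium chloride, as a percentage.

n(AgNO3) = 0.01636 × 0.5534 = 9.054 × 10^-3 mol
Let x = n(KCl), y = n(KBr).
Titrant: 1x + 1y = 9.054 × 10^-3;  mass: 74.55x + 119.00y = 0.8042
Solving, x = 6.146 × 10^-3 mol, y = 2.908 × 10^-3 mol
mass of KCl = 6.146 × 10^-3 × 74.55 = 0.4582 g
% KCl = 0.4582 / 0.8042 × 100 = 56.97 %

56.97 %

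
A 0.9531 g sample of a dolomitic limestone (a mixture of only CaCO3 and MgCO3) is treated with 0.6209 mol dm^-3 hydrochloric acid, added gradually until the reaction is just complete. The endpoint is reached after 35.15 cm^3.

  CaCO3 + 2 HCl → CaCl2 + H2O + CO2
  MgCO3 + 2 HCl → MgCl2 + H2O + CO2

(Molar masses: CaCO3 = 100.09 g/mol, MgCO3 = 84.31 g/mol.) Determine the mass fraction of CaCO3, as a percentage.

n(HCl) = 0.03515 × 0.6209 = 0.02182 mol
Let x = n(CaCO3), y = n(MgCO3).
Titrant: 2x + 2y = 0.02182;  mass: 100.09x + 84.31y = 0.9531
Solving, x = 2.096 × 10^-3 mol, y = 8.816 × 10^-3 mol
mass of CaCO3 = 2.096 × 10^-3 × 100.09 = 0.2098 g
% CaCO3 = 0.2098 / 0.9531 × 100 = 22.02 %

22.02 %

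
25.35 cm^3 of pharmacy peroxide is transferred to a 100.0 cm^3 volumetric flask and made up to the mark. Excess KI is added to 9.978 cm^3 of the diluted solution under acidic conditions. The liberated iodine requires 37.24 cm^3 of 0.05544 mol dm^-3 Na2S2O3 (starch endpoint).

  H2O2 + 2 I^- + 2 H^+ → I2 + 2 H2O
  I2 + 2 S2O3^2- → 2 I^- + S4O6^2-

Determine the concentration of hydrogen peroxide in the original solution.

0.4081 mol/L

n(S2O3^2-) = 0.03724 × 0.05544 = 2.065 × 10^-3 mol
n(I2) = n(S2O3^2-)/2 = 1.032 × 10^-3 mol
n(H2O2) in the aliquot = 1.032 × 10^-3 mol (1:1 ratio)
[H2O2]_dilute = 1.032 × 10^-3 / 0.009978 = 0.1035 mol/L
[H2O2]_original = 0.1035 × 100.0/25.35 = 0.4081 mol/L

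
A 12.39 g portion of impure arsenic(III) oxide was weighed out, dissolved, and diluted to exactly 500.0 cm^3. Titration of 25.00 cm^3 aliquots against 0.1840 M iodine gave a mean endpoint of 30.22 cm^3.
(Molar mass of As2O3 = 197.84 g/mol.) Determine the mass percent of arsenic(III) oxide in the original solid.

As2O3 + 2 I2 + 2 H2O → As2O5 + 4 HI
n(I2) per titration = 0.03022 × 0.1840 = 5.560 × 10^-3 mol
From the 1:2 ratio, n(As2O3) in each aliquot = 1/2 × 5.560 × 10^-3 = 2.780 × 10^-3 mol
n(As2O3) in the whole flask = 2.780 × 10^-3 × 500.0/25.00 = 0.05560 mol
mass of As2O3 = 0.05560 × 197.84 = 11.00 g
% As2O3 = 11.00 / 12.39 × 100 = 88.79 %

88.79 %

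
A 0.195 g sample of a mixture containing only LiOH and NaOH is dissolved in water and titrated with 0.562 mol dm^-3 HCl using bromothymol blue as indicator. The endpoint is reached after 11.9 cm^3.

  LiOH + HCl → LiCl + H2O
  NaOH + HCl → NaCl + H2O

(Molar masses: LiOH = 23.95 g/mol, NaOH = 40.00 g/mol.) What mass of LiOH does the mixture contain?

0.108 g

n(HCl) = 0.0119 × 0.562 = 6.69 × 10^-3 mol
Let x = n(LiOH), y = n(NaOH).
Titrant: 1x + 1y = 6.69 × 10^-3;  mass: 23.95x + 40.00y = 0.195
Solving, x = 4.52 × 10^-3 mol, y = 2.17 × 10^-3 mol
mass of LiOH = 4.52 × 10^-3 × 23.95 = 0.108 g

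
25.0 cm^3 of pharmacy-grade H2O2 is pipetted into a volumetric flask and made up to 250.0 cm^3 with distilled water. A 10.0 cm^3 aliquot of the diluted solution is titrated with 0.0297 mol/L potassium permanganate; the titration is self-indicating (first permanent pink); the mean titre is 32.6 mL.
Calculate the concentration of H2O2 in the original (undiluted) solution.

2.42 mol/L

2 MnO4^- + 5 H2O2 + 6 H^+ → 2 Mn^2+ + 5 O2 + 8 H2O
n(KMnO4) = 0.0326 × 0.0297 = 9.68 × 10^-4 mol
From the 5:2 ratio, n(H2O2) in the aliquot = 5/2 × 9.68 × 10^-4 = 2.42 × 10^-3 mol
[H2O2]_dilute = 2.42 × 10^-3 / 0.0100 = 0.242 mol/L
Dilution factor = 250.0 / 25.0 = 10.00
[H2O2]_stock = 0.242 × 10.00 = 2.42 mol/L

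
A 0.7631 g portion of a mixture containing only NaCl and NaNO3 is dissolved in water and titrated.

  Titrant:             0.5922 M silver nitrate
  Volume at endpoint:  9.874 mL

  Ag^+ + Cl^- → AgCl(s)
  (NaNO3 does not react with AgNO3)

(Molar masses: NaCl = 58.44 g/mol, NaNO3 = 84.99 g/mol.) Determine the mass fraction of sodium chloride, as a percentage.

44.78 %

n(AgNO3) = 0.009874 × 0.5922 = 5.847 × 10^-3 mol
Let x = n(NaCl), y = n(NaNO3).
Titrant: 1x = 5.847 × 10^-3;  mass: 58.44x + 84.99y = 0.7631
Solving, x = 5.847 × 10^-3 mol, y = 4.958 × 10^-3 mol
mass of NaCl = 5.847 × 10^-3 × 58.44 = 0.3417 g
% NaCl = 0.3417 / 0.7631 × 100 = 44.78 %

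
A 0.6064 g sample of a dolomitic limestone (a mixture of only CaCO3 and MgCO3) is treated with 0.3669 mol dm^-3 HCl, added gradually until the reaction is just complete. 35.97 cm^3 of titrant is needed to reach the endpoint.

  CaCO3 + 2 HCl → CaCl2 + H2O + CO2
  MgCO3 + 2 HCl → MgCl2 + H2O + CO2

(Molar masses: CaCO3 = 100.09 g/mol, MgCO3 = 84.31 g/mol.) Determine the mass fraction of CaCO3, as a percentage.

52.37 %

n(HCl) = 0.03597 × 0.3669 = 0.01320 mol
Let x = n(CaCO3), y = n(MgCO3).
Titrant: 2x + 2y = 0.01320;  mass: 100.09x + 84.31y = 0.6064
Solving, x = 3.173 × 10^-3 mol, y = 3.426 × 10^-3 mol
mass of CaCO3 = 3.173 × 10^-3 × 100.09 = 0.3175 g
% CaCO3 = 0.3175 / 0.6064 × 100 = 52.37 %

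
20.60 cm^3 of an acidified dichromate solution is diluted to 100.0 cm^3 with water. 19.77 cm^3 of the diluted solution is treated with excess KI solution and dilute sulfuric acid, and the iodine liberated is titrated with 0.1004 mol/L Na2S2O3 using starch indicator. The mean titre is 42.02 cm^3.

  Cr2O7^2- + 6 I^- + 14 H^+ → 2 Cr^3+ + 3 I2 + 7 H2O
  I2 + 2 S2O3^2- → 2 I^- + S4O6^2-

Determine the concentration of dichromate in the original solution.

n(S2O3^2-) = 0.04202 × 0.1004 = 4.219 × 10^-3 mol
n(I2) = n(S2O3^2-)/2 = 2.109 × 10^-3 mol
From the 1:3 ratio, n(Cr2O7^2-) in the aliquot = 1/3 × 2.109 × 10^-3 = 7.031 × 10^-4 mol
[Cr2O7^2-]_dilute = 7.031 × 10^-4 / 0.01977 = 0.03557 mol/L
[Cr2O7^2-]_original = 0.03557 × 100.0/20.60 = 0.1726 mol/L

0.1726 mol/L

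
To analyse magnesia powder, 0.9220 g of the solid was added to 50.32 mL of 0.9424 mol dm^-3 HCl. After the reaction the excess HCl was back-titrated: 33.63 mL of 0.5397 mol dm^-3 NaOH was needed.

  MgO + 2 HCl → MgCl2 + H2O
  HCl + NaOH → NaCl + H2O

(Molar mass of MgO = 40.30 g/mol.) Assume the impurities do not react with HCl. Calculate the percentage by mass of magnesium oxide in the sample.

63.97 %

n(HCl) added = 0.05032 × 0.9424 = 0.04742 mol
n(NaOH) used in back-titration = 0.03363 × 0.5397 = 0.01815 mol
n(HCl) left over = 0.01815 mol (1:1 ratio)
n(HCl) consumed by analyte = 0.04742 − 0.01815 = 0.02927 mol
From the 1:2 ratio, n(MgO) = 1/2 × 0.02927 = 0.01464 mol
mass of MgO = 0.01464 × 40.30 = 0.5898 g
% MgO = 0.5898 / 0.9220 × 100 = 63.97 %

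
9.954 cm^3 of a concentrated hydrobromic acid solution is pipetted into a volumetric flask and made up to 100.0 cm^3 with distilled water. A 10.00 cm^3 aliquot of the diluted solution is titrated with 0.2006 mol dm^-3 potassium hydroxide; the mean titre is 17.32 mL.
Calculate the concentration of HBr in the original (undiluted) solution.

3.490 mol/L

HBr + KOH → KBr + H2O
n(KOH) = 0.01732 × 0.2006 = 3.474 × 10^-3 mol
n(HBr) in the aliquot = 3.474 × 10^-3 mol (1:1 ratio)
[HBr]_dilute = 3.474 × 10^-3 / 0.01000 = 0.3474 mol/L
Dilution factor = 100.0 / 9.954 = 10.05
[HBr]_stock = 0.3474 × 10.05 = 3.490 mol/L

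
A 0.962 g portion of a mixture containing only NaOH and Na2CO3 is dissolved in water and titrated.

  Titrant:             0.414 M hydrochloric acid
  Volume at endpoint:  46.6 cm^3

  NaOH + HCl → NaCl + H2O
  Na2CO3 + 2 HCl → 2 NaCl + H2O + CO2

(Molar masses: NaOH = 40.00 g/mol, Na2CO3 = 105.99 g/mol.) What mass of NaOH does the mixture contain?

n(HCl) = 0.0466 × 0.414 = 0.0193 mol
Let x = n(NaOH), y = n(Na2CO3).
Titrant: 1x + 2y = 0.0193;  mass: 40.00x + 105.99y = 0.962
Solving, x = 4.65 × 10^-3 mol, y = 7.32 × 10^-3 mol
mass of NaOH = 4.65 × 10^-3 × 40.00 = 0.186 g

0.186 g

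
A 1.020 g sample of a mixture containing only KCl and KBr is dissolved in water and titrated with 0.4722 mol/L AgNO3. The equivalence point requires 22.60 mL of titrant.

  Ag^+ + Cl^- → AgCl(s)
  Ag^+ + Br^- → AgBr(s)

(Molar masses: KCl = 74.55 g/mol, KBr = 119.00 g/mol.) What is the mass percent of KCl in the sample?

41.10 %

n(AgNO3) = 0.02260 × 0.4722 = 0.01067 mol
Let x = n(KCl), y = n(KBr).
Titrant: 1x + 1y = 0.01067;  mass: 74.55x + 119.00y = 1.020
Solving, x = 5.623 × 10^-3 mol, y = 5.049 × 10^-3 mol
mass of KCl = 5.623 × 10^-3 × 74.55 = 0.4192 g
% KCl = 0.4192 / 1.020 × 100 = 41.10 %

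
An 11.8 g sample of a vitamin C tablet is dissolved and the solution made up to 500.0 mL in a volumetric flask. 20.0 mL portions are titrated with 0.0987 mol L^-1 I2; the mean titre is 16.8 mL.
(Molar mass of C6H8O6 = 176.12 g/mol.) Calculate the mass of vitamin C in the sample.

C6H8O6 + I2 → C6H6O6 + 2 HI
n(I2) per titration = 0.0168 × 0.0987 = 1.66 × 10^-3 mol
n(C6H8O6) in each aliquot = 1.66 × 10^-3 mol (1:1 ratio)
n(C6H8O6) in the whole flask = 1.66 × 10^-3 × 500.0/20.0 = 0.0415 mol
mass of C6H8O6 = 0.0415 × 176.12 = 7.30 g

7.30 g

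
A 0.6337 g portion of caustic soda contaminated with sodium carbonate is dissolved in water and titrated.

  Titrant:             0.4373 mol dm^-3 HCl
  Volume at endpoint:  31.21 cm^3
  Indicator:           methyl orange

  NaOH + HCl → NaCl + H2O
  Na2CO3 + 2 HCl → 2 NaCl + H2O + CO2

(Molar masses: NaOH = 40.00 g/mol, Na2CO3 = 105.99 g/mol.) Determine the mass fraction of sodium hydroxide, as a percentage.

43.51 %

n(HCl) = 0.03121 × 0.4373 = 0.01365 mol
Let x = n(NaOH), y = n(Na2CO3).
Titrant: 1x + 2y = 0.01365;  mass: 40.00x + 105.99y = 0.6337
Solving, x = 6.894 × 10^-3 mol, y = 3.377 × 10^-3 mol
mass of NaOH = 6.894 × 10^-3 × 40.00 = 0.2757 g
% NaOH = 0.2757 / 0.6337 × 100 = 43.51 %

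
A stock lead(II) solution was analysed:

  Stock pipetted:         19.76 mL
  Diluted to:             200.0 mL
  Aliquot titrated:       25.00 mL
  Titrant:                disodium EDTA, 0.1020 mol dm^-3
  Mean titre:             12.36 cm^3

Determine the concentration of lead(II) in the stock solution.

0.5104 mol/L

Pb^2+ + EDTA^4- → [Pb(EDTA)]^2-
n(EDTA) = 0.01236 × 0.1020 = 1.261 × 10^-3 mol
n(Pb2+) in the aliquot = 1.261 × 10^-3 mol (1:1 ratio)
[Pb2+]_dilute = 1.261 × 10^-3 / 0.02500 = 0.05043 mol/L
Dilution factor = 200.0 / 19.76 = 10.12
[Pb2+]_stock = 0.05043 × 10.12 = 0.5104 mol/L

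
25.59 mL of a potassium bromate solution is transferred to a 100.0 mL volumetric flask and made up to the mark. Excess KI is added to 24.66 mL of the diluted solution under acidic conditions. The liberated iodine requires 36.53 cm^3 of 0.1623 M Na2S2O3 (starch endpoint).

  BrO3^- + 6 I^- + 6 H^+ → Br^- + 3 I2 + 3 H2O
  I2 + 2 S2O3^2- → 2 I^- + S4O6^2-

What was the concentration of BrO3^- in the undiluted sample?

0.1566 M

n(S2O3^2-) = 0.03653 × 0.1623 = 5.929 × 10^-3 mol
n(I2) = n(S2O3^2-)/2 = 2.964 × 10^-3 mol
From the 1:3 ratio, n(BrO3^-) in the aliquot = 1/3 × 2.964 × 10^-3 = 9.881 × 10^-4 mol
[BrO3^-]_dilute = 9.881 × 10^-4 / 0.02466 = 0.04007 mol/L
[BrO3^-]_original = 0.04007 × 100.0/25.59 = 0.1566 mol/L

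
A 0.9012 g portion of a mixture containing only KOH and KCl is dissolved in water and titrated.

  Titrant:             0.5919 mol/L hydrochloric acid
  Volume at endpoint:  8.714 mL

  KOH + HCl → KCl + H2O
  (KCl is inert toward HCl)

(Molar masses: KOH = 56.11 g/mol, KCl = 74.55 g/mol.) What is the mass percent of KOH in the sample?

32.11 %

n(HCl) = 0.008714 × 0.5919 = 5.158 × 10^-3 mol
Let x = n(KOH), y = n(KCl).
Titrant: 1x = 5.158 × 10^-3;  mass: 56.11x + 74.55y = 0.9012
Solving, x = 5.158 × 10^-3 mol, y = 8.207 × 10^-3 mol
mass of KOH = 5.158 × 10^-3 × 56.11 = 0.2894 g
% KOH = 0.2894 / 0.9012 × 100 = 32.11 %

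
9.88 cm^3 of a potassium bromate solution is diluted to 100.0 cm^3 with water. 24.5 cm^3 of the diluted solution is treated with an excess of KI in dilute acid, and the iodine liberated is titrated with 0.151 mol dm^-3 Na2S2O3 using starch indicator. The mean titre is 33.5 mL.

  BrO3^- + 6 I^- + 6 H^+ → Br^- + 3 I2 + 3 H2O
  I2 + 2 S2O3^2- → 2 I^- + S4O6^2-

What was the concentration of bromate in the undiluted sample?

n(S2O3^2-) = 0.0335 × 0.151 = 5.06 × 10^-3 mol
n(I2) = n(S2O3^2-)/2 = 2.53 × 10^-3 mol
From the 1:3 ratio, n(BrO3^-) in the aliquot = 1/3 × 2.53 × 10^-3 = 8.43 × 10^-4 mol
[BrO3^-]_dilute = 8.43 × 10^-4 / 0.0245 = 0.0344 mol/L
[BrO3^-]_original = 0.0344 × 100.0/9.88 = 0.348 mol/L

0.348 mol/L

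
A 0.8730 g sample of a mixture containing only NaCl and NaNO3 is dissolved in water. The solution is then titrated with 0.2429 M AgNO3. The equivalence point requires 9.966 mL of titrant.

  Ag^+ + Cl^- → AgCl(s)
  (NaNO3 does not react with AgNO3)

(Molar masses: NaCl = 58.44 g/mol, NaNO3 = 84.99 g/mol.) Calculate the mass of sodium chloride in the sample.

n(AgNO3) = 0.009966 × 0.2429 = 2.421 × 10^-3 mol
Let x = n(NaCl), y = n(NaNO3).
Titrant: 1x = 2.421 × 10^-3;  mass: 58.44x + 84.99y = 0.8730
Solving, x = 2.421 × 10^-3 mol, y = 8.607 × 10^-3 mol
mass of NaCl = 2.421 × 10^-3 × 58.44 = 0.1415 g

0.1415 g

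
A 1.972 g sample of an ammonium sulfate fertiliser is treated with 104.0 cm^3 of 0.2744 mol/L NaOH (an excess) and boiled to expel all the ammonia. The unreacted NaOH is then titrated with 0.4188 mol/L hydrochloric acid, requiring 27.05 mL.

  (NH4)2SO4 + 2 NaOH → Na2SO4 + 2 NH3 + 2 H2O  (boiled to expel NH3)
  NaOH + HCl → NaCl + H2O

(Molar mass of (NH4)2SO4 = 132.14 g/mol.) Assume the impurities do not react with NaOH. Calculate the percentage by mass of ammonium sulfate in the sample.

n(NaOH) added = 0.1040 × 0.2744 = 0.02854 mol
n(HCl) used in back-titration = 0.02705 × 0.4188 = 0.01133 mol
n(NaOH) left over = 0.01133 mol (1:1 ratio)
n(NaOH) consumed by analyte = 0.02854 − 0.01133 = 0.01721 mol
From the 1:2 ratio, n((NH4)2SO4) = 1/2 × 0.01721 = 8.605 × 10^-3 mol
mass of (NH4)2SO4 = 8.605 × 10^-3 × 132.14 = 1.137 g
% (NH4)2SO4 = 1.137 / 1.972 × 100 = 57.66 %

57.66 %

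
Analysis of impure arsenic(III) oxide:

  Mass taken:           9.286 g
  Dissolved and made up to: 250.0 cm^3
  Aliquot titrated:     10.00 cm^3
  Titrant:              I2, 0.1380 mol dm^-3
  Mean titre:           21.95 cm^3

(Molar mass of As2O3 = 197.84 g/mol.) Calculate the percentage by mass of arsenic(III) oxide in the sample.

As2O3 + 2 I2 + 2 H2O → As2O5 + 4 HI
n(I2) per titration = 0.02195 × 0.1380 = 3.029 × 10^-3 mol
From the 1:2 ratio, n(As2O3) in each aliquot = 1/2 × 3.029 × 10^-3 = 1.515 × 10^-3 mol
n(As2O3) in the whole flask = 1.515 × 10^-3 × 250.0/10.00 = 0.03786 mol
mass of As2O3 = 0.03786 × 197.84 = 7.491 g
% As2O3 = 7.491 / 9.286 × 100 = 80.67 %

80.67 %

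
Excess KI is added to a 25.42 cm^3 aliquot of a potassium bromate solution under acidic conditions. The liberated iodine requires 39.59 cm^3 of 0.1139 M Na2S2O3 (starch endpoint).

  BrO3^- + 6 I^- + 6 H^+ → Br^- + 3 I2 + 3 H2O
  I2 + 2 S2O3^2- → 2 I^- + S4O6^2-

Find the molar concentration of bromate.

0.02957 M

n(S2O3^2-) = 0.03959 × 0.1139 = 4.509 × 10^-3 mol
n(I2) = n(S2O3^2-)/2 = 2.255 × 10^-3 mol
From the 1:3 ratio, n(BrO3^-) in the aliquot = 1/3 × 2.255 × 10^-3 = 7.516 × 10^-4 mol
[BrO3^-] = 7.516 × 10^-4 / 0.02542 = 0.02957 mol/L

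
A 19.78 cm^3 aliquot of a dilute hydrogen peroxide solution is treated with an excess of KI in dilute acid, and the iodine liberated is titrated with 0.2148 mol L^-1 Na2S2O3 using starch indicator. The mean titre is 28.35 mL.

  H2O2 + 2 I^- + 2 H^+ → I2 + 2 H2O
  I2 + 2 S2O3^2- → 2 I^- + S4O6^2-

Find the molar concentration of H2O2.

n(S2O3^2-) = 0.02835 × 0.2148 = 6.090 × 10^-3 mol
n(I2) = n(S2O3^2-)/2 = 3.045 × 10^-3 mol
n(H2O2) in the aliquot = 3.045 × 10^-3 mol (1:1 ratio)
[H2O2] = 3.045 × 10^-3 / 0.01978 = 0.1539 mol/L

0.1539 mol/L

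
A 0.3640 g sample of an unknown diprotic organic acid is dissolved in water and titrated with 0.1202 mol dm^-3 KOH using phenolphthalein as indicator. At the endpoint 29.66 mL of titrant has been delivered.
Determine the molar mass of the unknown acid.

n(KOH) = 0.02966 L × 0.1202 mol/L = 3.565 × 10^-3 mol
From the 1:2 ratio, n(H2A) = 1/2 × 3.565 × 10^-3 = 1.783 × 10^-3 mol
M = m / n = 0.3640 g / 1.783 × 10^-3 mol = 204.2 g/mol

204.2 g/mol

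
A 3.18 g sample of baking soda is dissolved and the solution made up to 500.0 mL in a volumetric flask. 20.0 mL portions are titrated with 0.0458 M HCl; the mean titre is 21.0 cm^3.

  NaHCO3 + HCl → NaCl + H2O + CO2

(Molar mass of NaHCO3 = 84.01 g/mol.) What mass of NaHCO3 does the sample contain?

n(HCl) per titration = 0.0210 × 0.0458 = 9.62 × 10^-4 mol
n(NaHCO3) in each aliquot = 9.62 × 10^-4 mol (1:1 ratio)
n(NaHCO3) in the whole flask = 9.62 × 10^-4 × 500.0/20.0 = 0.0240 mol
mass of NaHCO3 = 0.0240 × 84.01 = 2.02 g

2.02 g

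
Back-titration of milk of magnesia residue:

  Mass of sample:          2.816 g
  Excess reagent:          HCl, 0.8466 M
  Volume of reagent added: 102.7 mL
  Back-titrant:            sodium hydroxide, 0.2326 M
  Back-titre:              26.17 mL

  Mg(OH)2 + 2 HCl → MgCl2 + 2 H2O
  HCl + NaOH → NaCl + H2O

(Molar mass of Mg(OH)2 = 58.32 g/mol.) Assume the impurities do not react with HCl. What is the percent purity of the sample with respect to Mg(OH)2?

n(HCl) added = 0.1027 × 0.8466 = 0.08695 mol
n(NaOH) used in back-titration = 0.02617 × 0.2326 = 6.087 × 10^-3 mol
n(HCl) left over = 6.087 × 10^-3 mol (1:1 ratio)
n(HCl) consumed by analyte = 0.08695 − 6.087 × 10^-3 = 0.08086 mol
From the 1:2 ratio, n(Mg(OH)2) = 1/2 × 0.08086 = 0.04043 mol
mass of Mg(OH)2 = 0.04043 × 58.32 = 2.358 g
% Mg(OH)2 = 2.358 / 2.816 × 100 = 83.73 %

83.73 %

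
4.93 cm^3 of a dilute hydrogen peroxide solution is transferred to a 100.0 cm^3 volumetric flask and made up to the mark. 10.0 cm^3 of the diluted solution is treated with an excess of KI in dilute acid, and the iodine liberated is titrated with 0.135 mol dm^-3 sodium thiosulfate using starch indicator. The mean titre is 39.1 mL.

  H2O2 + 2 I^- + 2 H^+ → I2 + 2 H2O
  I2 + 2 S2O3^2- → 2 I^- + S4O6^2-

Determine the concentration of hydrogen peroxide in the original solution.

5.35 mol/L

n(S2O3^2-) = 0.0391 × 0.135 = 5.28 × 10^-3 mol
n(I2) = n(S2O3^2-)/2 = 2.64 × 10^-3 mol
n(H2O2) in the aliquot = 2.64 × 10^-3 mol (1:1 ratio)
[H2O2]_dilute = 2.64 × 10^-3 / 0.0100 = 0.264 mol/L
[H2O2]_original = 0.264 × 100.0/4.93 = 5.35 mol/L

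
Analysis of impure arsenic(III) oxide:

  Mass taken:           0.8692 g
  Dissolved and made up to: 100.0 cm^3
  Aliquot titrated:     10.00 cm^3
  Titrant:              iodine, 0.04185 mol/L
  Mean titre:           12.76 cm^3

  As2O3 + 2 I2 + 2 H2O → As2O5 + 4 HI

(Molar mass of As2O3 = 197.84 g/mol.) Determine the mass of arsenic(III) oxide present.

0.5282 g

n(I2) per titration = 0.01276 × 0.04185 = 5.340 × 10^-4 mol
From the 1:2 ratio, n(As2O3) in each aliquot = 1/2 × 5.340 × 10^-4 = 2.670 × 10^-4 mol
n(As2O3) in the whole flask = 2.670 × 10^-4 × 100.0/10.00 = 2.670 × 10^-3 mol
mass of As2O3 = 2.670 × 10^-3 × 197.84 = 0.5282 g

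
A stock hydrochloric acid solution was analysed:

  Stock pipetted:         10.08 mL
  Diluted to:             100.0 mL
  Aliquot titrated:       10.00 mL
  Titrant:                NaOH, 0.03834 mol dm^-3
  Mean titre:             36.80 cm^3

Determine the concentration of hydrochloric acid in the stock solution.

HCl + NaOH → NaCl + H2O
n(NaOH) = 0.03680 × 0.03834 = 1.411 × 10^-3 mol
n(HCl) in the aliquot = 1.411 × 10^-3 mol (1:1 ratio)
[HCl]_dilute = 1.411 × 10^-3 / 0.01000 = 0.1411 mol/L
Dilution factor = 100.0 / 10.08 = 9.921
[HCl]_stock = 0.1411 × 9.921 = 1.400 mol/L

1.400 mol/L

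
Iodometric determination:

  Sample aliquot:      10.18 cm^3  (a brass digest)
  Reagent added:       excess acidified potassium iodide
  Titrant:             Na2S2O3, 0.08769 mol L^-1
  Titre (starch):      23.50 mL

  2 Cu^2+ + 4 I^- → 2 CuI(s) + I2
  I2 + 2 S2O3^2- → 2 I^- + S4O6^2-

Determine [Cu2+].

n(S2O3^2-) = 0.02350 × 0.08769 = 2.061 × 10^-3 mol
n(I2) = n(S2O3^2-)/2 = 1.030 × 10^-3 mol
From the 2:1 ratio, n(Cu2+) in the aliquot = 2/1 × 1.030 × 10^-3 = 2.061 × 10^-3 mol
[Cu2+] = 2.061 × 10^-3 / 0.01018 = 0.2024 mol/L

0.2024 mol/L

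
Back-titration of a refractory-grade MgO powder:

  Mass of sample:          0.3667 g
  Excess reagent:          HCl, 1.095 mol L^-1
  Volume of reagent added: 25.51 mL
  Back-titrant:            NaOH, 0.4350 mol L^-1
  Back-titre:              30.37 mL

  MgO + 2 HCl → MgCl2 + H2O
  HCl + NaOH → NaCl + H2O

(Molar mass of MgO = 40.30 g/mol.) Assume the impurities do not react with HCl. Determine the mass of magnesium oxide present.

0.2967 g

n(HCl) added = 0.02551 × 1.095 = 0.02793 mol
n(NaOH) used in back-titration = 0.03037 × 0.4350 = 0.01321 mol
n(HCl) left over = 0.01321 mol (1:1 ratio)
n(HCl) consumed by analyte = 0.02793 − 0.01321 = 0.01472 mol
From the 1:2 ratio, n(MgO) = 1/2 × 0.01472 = 7.361 × 10^-3 mol
mass of MgO = 7.361 × 10^-3 × 40.30 = 0.2967 g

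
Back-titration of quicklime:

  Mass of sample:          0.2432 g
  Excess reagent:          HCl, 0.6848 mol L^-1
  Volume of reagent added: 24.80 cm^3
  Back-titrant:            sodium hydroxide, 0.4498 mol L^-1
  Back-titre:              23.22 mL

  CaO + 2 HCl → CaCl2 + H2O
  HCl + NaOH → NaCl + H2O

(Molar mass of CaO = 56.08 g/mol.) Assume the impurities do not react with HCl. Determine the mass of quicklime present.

0.1833 g

n(HCl) added = 0.02480 × 0.6848 = 0.01698 mol
n(NaOH) used in back-titration = 0.02322 × 0.4498 = 0.01044 mol
n(HCl) left over = 0.01044 mol (1:1 ratio)
n(HCl) consumed by analyte = 0.01698 − 0.01044 = 6.539 × 10^-3 mol
From the 1:2 ratio, n(CaO) = 1/2 × 6.539 × 10^-3 = 3.269 × 10^-3 mol
mass of CaO = 3.269 × 10^-3 × 56.08 = 0.1833 g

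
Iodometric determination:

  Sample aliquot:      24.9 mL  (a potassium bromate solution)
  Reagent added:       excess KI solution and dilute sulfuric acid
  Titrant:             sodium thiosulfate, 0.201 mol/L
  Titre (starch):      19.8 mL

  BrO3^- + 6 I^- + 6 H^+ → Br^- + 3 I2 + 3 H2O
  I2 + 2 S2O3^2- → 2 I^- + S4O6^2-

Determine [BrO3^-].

0.0266 mol/L

n(S2O3^2-) = 0.0198 × 0.201 = 3.98 × 10^-3 mol
n(I2) = n(S2O3^2-)/2 = 1.99 × 10^-3 mol
From the 1:3 ratio, n(BrO3^-) in the aliquot = 1/3 × 1.99 × 10^-3 = 6.63 × 10^-4 mol
[BrO3^-] = 6.63 × 10^-4 / 0.0249 = 0.0266 mol/L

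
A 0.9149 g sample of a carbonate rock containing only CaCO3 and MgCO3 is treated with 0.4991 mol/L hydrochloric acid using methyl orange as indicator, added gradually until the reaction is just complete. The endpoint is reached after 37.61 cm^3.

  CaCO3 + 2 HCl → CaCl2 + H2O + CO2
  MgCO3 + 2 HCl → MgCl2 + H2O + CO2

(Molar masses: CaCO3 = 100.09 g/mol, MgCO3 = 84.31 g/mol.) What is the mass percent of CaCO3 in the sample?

n(HCl) = 0.03761 × 0.4991 = 0.01877 mol
Let x = n(CaCO3), y = n(MgCO3).
Titrant: 2x + 2y = 0.01877;  mass: 100.09x + 84.31y = 0.9149
Solving, x = 7.833 × 10^-3 mol, y = 1.553 × 10^-3 mol
mass of CaCO3 = 7.833 × 10^-3 × 100.09 = 0.7840 g
% CaCO3 = 0.7840 / 0.9149 × 100 = 85.69 %

85.69 %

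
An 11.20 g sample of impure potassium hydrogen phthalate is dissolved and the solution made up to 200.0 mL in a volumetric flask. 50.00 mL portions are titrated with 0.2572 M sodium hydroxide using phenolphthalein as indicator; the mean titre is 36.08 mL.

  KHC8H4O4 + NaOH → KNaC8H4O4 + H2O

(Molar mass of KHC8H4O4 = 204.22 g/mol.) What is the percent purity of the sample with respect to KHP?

n(NaOH) per titration = 0.03608 × 0.2572 = 9.280 × 10^-3 mol
n(KHC8H4O4) in each aliquot = 9.280 × 10^-3 mol (1:1 ratio)
n(KHC8H4O4) in the whole flask = 9.280 × 10^-3 × 200.0/50.00 = 0.03712 mol
mass of KHC8H4O4 = 0.03712 × 204.22 = 7.580 g
% KHC8H4O4 = 7.580 / 11.20 × 100 = 67.68 %

67.68 %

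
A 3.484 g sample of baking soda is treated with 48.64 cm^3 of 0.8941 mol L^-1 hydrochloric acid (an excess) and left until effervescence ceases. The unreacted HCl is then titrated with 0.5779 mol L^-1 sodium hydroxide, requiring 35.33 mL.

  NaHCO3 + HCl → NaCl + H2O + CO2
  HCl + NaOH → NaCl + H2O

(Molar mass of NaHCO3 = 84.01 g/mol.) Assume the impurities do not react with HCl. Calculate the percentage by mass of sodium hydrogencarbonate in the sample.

55.63 %

n(HCl) added = 0.04864 × 0.8941 = 0.04349 mol
n(NaOH) used in back-titration = 0.03533 × 0.5779 = 0.02042 mol
n(HCl) left over = 0.02042 mol (1:1 ratio)
n(HCl) consumed by analyte = 0.04349 − 0.02042 = 0.02307 mol
n(NaHCO3) = 0.02307 mol (1:1 ratio)
mass of NaHCO3 = 0.02307 × 84.01 = 1.938 g
% NaHCO3 = 1.938 / 3.484 × 100 = 55.63 %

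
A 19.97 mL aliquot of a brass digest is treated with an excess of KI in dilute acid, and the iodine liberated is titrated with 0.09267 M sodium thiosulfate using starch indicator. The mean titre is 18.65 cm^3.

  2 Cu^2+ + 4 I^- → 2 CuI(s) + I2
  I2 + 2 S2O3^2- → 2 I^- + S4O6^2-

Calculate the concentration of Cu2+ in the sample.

0.08654 M

n(S2O3^2-) = 0.01865 × 0.09267 = 1.728 × 10^-3 mol
n(I2) = n(S2O3^2-)/2 = 8.641 × 10^-4 mol
From the 2:1 ratio, n(Cu2+) in the aliquot = 2/1 × 8.641 × 10^-4 = 1.728 × 10^-3 mol
[Cu2+] = 1.728 × 10^-3 / 0.01997 = 0.08654 mol/L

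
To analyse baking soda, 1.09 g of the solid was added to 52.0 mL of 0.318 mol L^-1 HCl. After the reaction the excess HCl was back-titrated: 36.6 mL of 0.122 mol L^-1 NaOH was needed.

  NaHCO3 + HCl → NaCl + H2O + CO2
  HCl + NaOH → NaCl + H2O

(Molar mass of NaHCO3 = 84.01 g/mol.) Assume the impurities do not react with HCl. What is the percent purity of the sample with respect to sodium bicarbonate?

n(HCl) added = 0.0520 × 0.318 = 0.0165 mol
n(NaOH) used in back-titration = 0.0366 × 0.122 = 4.47 × 10^-3 mol
n(HCl) left over = 4.47 × 10^-3 mol (1:1 ratio)
n(HCl) consumed by analyte = 0.0165 − 4.47 × 10^-3 = 0.0121 mol
n(NaHCO3) = 0.0121 mol (1:1 ratio)
mass of NaHCO3 = 0.0121 × 84.01 = 1.01 g
% NaHCO3 = 1.01 / 1.09 × 100 = 93.0 %

93.0 %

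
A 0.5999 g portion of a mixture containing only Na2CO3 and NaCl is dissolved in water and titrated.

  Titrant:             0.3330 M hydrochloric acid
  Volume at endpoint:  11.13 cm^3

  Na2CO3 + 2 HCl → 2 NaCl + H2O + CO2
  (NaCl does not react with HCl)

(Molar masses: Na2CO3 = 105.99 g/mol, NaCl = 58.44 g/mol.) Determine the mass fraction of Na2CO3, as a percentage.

n(HCl) = 0.01113 × 0.3330 = 3.706 × 10^-3 mol
Let x = n(Na2CO3), y = n(NaCl).
Titrant: 2x = 3.706 × 10^-3;  mass: 105.99x + 58.44y = 0.5999
Solving, x = 1.853 × 10^-3 mol, y = 6.904 × 10^-3 mol
mass of Na2CO3 = 1.853 × 10^-3 × 105.99 = 0.1964 g
% Na2CO3 = 0.1964 / 0.5999 × 100 = 32.74 %

32.74 %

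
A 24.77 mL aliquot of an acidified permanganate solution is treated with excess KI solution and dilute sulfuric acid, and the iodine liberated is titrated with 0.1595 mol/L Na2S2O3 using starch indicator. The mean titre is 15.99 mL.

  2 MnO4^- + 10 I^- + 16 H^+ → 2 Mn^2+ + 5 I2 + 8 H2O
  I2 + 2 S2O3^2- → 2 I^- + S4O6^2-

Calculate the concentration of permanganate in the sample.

n(S2O3^2-) = 0.01599 × 0.1595 = 2.550 × 10^-3 mol
n(I2) = n(S2O3^2-)/2 = 1.275 × 10^-3 mol
From the 2:5 ratio, n(MnO4^-) in the aliquot = 2/5 × 1.275 × 10^-3 = 5.101 × 10^-4 mol
[MnO4^-] = 5.101 × 10^-4 / 0.02477 = 0.02059 mol/L

0.02059 mol/L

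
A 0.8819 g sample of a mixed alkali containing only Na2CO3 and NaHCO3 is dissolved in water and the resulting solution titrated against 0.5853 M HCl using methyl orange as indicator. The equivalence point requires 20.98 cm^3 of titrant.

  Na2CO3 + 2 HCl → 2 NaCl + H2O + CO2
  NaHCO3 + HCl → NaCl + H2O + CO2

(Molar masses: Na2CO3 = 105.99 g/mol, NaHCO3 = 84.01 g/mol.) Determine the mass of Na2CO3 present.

n(HCl) = 0.02098 × 0.5853 = 0.01228 mol
Let x = n(Na2CO3), y = n(NaHCO3).
Titrant: 2x + 1y = 0.01228;  mass: 105.99x + 84.01y = 0.8819
Solving, x = 2.413 × 10^-3 mol, y = 7.453 × 10^-3 mol
mass of Na2CO3 = 2.413 × 10^-3 × 105.99 = 0.2558 g

0.2558 g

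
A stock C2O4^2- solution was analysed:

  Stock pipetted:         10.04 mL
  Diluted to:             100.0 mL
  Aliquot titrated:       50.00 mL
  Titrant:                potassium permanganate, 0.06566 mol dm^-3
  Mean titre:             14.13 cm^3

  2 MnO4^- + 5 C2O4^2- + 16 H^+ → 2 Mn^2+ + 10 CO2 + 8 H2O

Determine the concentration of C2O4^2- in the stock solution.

n(KMnO4) = 0.01413 × 0.06566 = 9.278 × 10^-4 mol
From the 5:2 ratio, n(C2O4^2-) in the aliquot = 5/2 × 9.278 × 10^-4 = 2.319 × 10^-3 mol
[C2O4^2-]_dilute = 2.319 × 10^-3 / 0.05000 = 0.04639 mol/L
Dilution factor = 100.0 / 10.04 = 9.960
[C2O4^2-]_stock = 0.04639 × 9.960 = 0.4620 mol/L

0.4620 mol/L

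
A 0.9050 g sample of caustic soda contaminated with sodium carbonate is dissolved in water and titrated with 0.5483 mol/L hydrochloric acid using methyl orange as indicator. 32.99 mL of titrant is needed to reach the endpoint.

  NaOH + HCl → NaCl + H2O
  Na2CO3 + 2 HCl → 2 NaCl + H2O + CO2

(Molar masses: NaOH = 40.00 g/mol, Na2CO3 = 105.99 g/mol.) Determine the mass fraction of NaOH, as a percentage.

18.23 %

n(HCl) = 0.03299 × 0.5483 = 0.01809 mol
Let x = n(NaOH), y = n(Na2CO3).
Titrant: 1x + 2y = 0.01809;  mass: 40.00x + 105.99y = 0.9050
Solving, x = 4.124 × 10^-3 mol, y = 6.982 × 10^-3 mol
mass of NaOH = 4.124 × 10^-3 × 40.00 = 0.1650 g
% NaOH = 0.1650 / 0.9050 × 100 = 18.23 %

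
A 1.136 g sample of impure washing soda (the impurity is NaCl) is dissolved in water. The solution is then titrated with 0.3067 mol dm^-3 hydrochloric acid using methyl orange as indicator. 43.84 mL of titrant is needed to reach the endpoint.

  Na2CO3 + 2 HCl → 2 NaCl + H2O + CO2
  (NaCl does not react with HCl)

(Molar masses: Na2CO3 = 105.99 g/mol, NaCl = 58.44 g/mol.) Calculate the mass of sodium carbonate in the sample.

0.7126 g

n(HCl) = 0.04384 × 0.3067 = 0.01345 mol
Let x = n(Na2CO3), y = n(NaCl).
Titrant: 2x = 0.01345;  mass: 105.99x + 58.44y = 1.136
Solving, x = 6.723 × 10^-3 mol, y = 7.246 × 10^-3 mol
mass of Na2CO3 = 6.723 × 10^-3 × 105.99 = 0.7126 g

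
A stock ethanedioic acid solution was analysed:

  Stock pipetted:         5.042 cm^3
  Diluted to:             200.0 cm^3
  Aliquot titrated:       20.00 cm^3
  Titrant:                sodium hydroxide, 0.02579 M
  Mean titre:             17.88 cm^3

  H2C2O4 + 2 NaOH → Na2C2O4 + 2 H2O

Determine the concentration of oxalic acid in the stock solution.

n(NaOH) = 0.01788 × 0.02579 = 4.611 × 10^-4 mol
From the 1:2 ratio, n(H2C2O4) in the aliquot = 1/2 × 4.611 × 10^-4 = 2.306 × 10^-4 mol
[H2C2O4]_dilute = 2.306 × 10^-4 / 0.02000 = 0.01153 mol/L
Dilution factor = 200.0 / 5.042 = 39.67
[H2C2O4]_stock = 0.01153 × 39.67 = 0.4573 mol/L

0.4573 M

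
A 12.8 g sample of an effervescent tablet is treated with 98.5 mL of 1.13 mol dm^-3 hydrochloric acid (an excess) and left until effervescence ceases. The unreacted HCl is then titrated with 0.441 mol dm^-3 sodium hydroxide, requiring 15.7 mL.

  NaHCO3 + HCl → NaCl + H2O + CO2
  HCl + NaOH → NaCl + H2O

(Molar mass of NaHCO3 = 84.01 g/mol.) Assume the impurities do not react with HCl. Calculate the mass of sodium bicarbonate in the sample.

n(HCl) added = 0.0985 × 1.13 = 0.111 mol
n(NaOH) used in back-titration = 0.0157 × 0.441 = 6.92 × 10^-3 mol
n(HCl) left over = 6.92 × 10^-3 mol (1:1 ratio)
n(HCl) consumed by analyte = 0.111 − 6.92 × 10^-3 = 0.104 mol
n(NaHCO3) = 0.104 mol (1:1 ratio)
mass of NaHCO3 = 0.104 × 84.01 = 8.77 g

8.77 g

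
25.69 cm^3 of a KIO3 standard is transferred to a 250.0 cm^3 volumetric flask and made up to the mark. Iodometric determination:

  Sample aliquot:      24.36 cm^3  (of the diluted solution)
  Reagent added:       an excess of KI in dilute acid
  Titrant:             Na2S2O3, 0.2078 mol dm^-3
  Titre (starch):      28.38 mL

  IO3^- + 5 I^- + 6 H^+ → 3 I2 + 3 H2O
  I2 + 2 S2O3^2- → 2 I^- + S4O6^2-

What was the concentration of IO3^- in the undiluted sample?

0.3926 mol/L

n(S2O3^2-) = 0.02838 × 0.2078 = 5.897 × 10^-3 mol
n(I2) = n(S2O3^2-)/2 = 2.949 × 10^-3 mol
From the 1:3 ratio, n(IO3^-) in the aliquot = 1/3 × 2.949 × 10^-3 = 9.829 × 10^-4 mol
[IO3^-]_dilute = 9.829 × 10^-4 / 0.02436 = 0.04035 mol/L
[IO3^-]_original = 0.04035 × 250.0/25.69 = 0.3926 mol/L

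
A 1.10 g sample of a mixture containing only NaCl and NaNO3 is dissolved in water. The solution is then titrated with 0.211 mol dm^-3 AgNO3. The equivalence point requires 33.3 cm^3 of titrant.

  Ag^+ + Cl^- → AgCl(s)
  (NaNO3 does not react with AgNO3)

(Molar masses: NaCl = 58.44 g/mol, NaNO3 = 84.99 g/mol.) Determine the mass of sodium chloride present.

0.411 g

n(AgNO3) = 0.0333 × 0.211 = 7.03 × 10^-3 mol
Let x = n(NaCl), y = n(NaNO3).
Titrant: 1x = 7.03 × 10^-3;  mass: 58.44x + 84.99y = 1.10
Solving, x = 7.03 × 10^-3 mol, y = 8.11 × 10^-3 mol
mass of NaCl = 7.03 × 10^-3 × 58.44 = 0.411 g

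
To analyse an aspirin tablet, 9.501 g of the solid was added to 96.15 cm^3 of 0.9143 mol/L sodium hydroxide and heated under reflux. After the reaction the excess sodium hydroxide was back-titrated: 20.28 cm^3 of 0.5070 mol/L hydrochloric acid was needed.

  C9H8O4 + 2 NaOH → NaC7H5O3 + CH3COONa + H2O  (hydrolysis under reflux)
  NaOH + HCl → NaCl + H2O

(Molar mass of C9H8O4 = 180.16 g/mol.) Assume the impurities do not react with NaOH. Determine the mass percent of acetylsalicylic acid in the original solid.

n(NaOH) added = 0.09615 × 0.9143 = 0.08791 mol
n(HCl) used in back-titration = 0.02028 × 0.5070 = 0.01028 mol
n(NaOH) left over = 0.01028 mol (1:1 ratio)
n(NaOH) consumed by analyte = 0.08791 − 0.01028 = 0.07763 mol
From the 1:2 ratio, n(C9H8O4) = 1/2 × 0.07763 = 0.03881 mol
mass of C9H8O4 = 0.03881 × 180.16 = 6.993 g
% C9H8O4 = 6.993 / 9.501 × 100 = 73.60 %

73.60 %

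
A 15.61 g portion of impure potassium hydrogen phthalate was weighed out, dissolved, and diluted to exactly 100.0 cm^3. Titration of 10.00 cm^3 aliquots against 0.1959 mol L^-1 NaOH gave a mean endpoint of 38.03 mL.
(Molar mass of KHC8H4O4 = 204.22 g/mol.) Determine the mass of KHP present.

15.21 g

KHC8H4O4 + NaOH → KNaC8H4O4 + H2O
n(NaOH) per titration = 0.03803 × 0.1959 = 7.450 × 10^-3 mol
n(KHC8H4O4) in each aliquot = 7.450 × 10^-3 mol (1:1 ratio)
n(KHC8H4O4) in the whole flask = 7.450 × 10^-3 × 100.0/10.00 = 0.07450 mol
mass of KHC8H4O4 = 0.07450 × 204.22 = 15.21 g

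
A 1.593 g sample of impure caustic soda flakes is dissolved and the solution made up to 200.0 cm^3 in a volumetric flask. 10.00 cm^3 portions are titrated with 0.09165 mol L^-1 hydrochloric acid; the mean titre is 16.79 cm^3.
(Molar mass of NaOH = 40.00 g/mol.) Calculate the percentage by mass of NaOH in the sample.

NaOH + HCl → NaCl + H2O
n(HCl) per titration = 0.01679 × 0.09165 = 1.539 × 10^-3 mol
n(NaOH) in each aliquot = 1.539 × 10^-3 mol (1:1 ratio)
n(NaOH) in the whole flask = 1.539 × 10^-3 × 200.0/10.00 = 0.03078 mol
mass of NaOH = 0.03078 × 40.00 = 1.231 g
% NaOH = 1.231 / 1.593 × 100 = 77.28 %

77.28 %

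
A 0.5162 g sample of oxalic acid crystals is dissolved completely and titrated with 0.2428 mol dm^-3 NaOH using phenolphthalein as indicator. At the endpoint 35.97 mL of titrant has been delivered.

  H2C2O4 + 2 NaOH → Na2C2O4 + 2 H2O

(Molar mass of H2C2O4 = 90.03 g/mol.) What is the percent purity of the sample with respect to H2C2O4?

76.16 %

n(NaOH) = 0.03597 L × 0.2428 mol/L = 8.734 × 10^-3 mol
From the 1:2 ratio, n(H2C2O4) = 1/2 × 8.734 × 10^-3 = 4.367 × 10^-3 mol
mass of H2C2O4 = 4.367 × 10^-3 × 90.03 g/mol = 0.3931 g
% H2C2O4 = 0.3931 / 0.5162 × 100 = 76.16 %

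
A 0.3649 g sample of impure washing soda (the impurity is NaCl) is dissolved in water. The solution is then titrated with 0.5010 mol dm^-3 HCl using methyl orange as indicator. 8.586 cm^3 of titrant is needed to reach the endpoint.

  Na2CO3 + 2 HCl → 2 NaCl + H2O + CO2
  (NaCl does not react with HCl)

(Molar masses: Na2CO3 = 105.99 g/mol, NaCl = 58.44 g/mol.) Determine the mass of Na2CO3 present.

0.2280 g

n(HCl) = 0.008586 × 0.5010 = 4.302 × 10^-3 mol
Let x = n(Na2CO3), y = n(NaCl).
Titrant: 2x = 4.302 × 10^-3;  mass: 105.99x + 58.44y = 0.3649
Solving, x = 2.151 × 10^-3 mol, y = 2.343 × 10^-3 mol
mass of Na2CO3 = 2.151 × 10^-3 × 105.99 = 0.2280 g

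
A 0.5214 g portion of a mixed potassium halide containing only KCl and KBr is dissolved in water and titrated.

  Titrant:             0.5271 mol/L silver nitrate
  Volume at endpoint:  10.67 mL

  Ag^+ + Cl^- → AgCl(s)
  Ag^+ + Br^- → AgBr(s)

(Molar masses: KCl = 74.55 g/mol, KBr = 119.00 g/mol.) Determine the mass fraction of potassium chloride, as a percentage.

47.57 %

n(AgNO3) = 0.01067 × 0.5271 = 5.624 × 10^-3 mol
Let x = n(KCl), y = n(KBr).
Titrant: 1x + 1y = 5.624 × 10^-3;  mass: 74.55x + 119.00y = 0.5214
Solving, x = 3.327 × 10^-3 mol, y = 2.297 × 10^-3 mol
mass of KCl = 3.327 × 10^-3 × 74.55 = 0.2480 g
% KCl = 0.2480 / 0.5214 × 100 = 47.57 %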